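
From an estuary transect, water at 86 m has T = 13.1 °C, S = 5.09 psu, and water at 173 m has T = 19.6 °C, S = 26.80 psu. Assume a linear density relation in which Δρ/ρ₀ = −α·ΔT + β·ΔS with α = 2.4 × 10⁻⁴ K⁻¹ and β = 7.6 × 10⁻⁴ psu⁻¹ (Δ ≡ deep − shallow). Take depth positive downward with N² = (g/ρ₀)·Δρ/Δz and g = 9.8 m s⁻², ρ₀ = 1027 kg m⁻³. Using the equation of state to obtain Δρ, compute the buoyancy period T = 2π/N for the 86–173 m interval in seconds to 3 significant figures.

ΔT = +6.5 K, ΔS = +21.71 psu (deep − shallow).
Δρ/ρ₀ = −αΔT + βΔS = -1.56 × 10⁻³ + 0.0164996 = 0.0149396, so Δρ ≈ 15.34 kg m⁻³.
N² = (g/ρ₀)·Δρ/Δz = g·(Δρ/ρ₀)/Δz = 9.8 × 0.0149396 / 87 = 1.6829 × 10⁻³ s⁻².
N = √(1.6829 × 10⁻³) = 0.041023 rad s⁻¹ → T = 2π/N = 153.16 s ≈ 153 s.

153 s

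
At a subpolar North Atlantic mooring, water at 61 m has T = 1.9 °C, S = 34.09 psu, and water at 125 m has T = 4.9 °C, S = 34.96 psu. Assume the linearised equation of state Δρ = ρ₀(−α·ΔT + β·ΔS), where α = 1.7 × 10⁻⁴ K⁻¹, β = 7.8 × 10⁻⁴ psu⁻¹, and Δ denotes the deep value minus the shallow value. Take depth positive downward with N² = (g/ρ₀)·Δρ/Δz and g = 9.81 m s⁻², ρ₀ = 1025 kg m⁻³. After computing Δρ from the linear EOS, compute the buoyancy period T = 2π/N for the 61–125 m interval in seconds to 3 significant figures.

1.24 × 10³ s

ΔT = +3.0 K, ΔS = +0.87 psu (deep − shallow).
Δρ/ρ₀ = −αΔT + βΔS = -5.10 × 10⁻⁴ + 6.786 × 10⁻⁴ = 1.686 × 10⁻⁴, so Δρ ≈ 0.1728 kg m⁻³.
N² = (g/ρ₀)·Δρ/Δz = g·(Δρ/ρ₀)/Δz = 9.81 × 1.686 × 10⁻⁴ / 64 = 2.5843 × 10⁻⁵ s⁻².
N = √(2.5843 × 10⁻⁵) = 5.0836 × 10⁻³ rad s⁻¹ → T = 2π/N = 1.2360 × 10³ s ≈ 1.24 × 10³ s.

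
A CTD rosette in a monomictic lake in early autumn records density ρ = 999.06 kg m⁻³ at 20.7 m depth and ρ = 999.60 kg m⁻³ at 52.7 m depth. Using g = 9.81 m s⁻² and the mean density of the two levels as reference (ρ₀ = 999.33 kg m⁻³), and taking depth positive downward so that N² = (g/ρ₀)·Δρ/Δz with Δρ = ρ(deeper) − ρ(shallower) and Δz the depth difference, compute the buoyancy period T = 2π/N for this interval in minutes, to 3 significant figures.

8.14 min

Δρ = 999.60 − 999.06 = 0.54 kg m⁻³ over Δz = 52.7 − 20.7 = 32 m.
N² = (9.81/999.33) × (0.54/32) = 1.6565 × 10⁻⁴ s⁻².
N = √(1.6565 × 10⁻⁴) = 0.012871 rad s⁻¹, so T = 2π/N = 488.17 s = 8.1362 min ≈ 8.14 min.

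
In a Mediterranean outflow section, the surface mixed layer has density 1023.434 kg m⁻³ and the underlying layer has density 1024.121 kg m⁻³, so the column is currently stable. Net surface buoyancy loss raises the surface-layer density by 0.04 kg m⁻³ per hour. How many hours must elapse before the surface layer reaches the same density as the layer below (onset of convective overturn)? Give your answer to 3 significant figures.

Density deficit of the surface layer: 1024.121 − 1023.434 = 0.687 kg m⁻³.
Required change = 0.687 / 0.04 = 17.2 hours.

17.2 hours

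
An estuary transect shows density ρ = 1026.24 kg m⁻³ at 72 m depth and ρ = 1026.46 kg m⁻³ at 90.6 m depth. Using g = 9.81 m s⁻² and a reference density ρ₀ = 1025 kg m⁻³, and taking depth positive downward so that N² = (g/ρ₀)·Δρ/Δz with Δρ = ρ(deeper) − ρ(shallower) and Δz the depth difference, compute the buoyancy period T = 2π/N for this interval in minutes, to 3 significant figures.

Δρ = 1026.46 − 1026.24 = 0.22 kg m⁻³ over Δz = 90.6 − 72 = 18.6 m.
N² = (9.81/1025) × (0.22/18.6) = 1.1320 × 10⁻⁴ s⁻².
N = √(1.1320 × 10⁻⁴) = 0.010640 rad s⁻¹, so T = 2π/N = 590.52 s = 9.8420 min ≈ 9.84 min.

9.84 min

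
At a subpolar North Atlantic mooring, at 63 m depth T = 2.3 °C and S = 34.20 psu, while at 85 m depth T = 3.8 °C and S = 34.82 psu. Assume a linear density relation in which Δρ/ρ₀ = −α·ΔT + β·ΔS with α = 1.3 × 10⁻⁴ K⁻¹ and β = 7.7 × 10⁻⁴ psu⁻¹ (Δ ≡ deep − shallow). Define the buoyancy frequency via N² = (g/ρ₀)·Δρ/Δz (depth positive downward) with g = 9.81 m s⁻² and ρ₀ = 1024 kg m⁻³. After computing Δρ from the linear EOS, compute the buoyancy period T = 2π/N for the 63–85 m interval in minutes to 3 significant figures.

ΔT = +1.5 K, ΔS = +0.62 psu (deep − shallow).
Δρ/ρ₀ = −αΔT + βΔS = -1.95 × 10⁻⁴ + 4.774 × 10⁻⁴ = 2.824 × 10⁻⁴, so Δρ ≈ 0.2892 kg m⁻³.
N² = (g/ρ₀)·Δρ/Δz = g·(Δρ/ρ₀)/Δz = 9.81 × 2.824 × 10⁻⁴ / 22 = 1.2592 × 10⁻⁴ s⁻².
N = √(1.2592 × 10⁻⁴) = 0.011221 rad s⁻¹ → T = 2π/N = 559.95 s = 9.3325 min ≈ 9.33 min.

9.33 min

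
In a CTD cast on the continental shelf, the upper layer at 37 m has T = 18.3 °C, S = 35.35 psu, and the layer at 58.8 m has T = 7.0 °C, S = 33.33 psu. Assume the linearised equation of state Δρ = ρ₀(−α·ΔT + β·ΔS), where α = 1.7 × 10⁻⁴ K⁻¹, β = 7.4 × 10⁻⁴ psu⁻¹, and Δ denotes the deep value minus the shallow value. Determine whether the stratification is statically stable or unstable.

stable

ΔT = 7.0 − 18.3 = -11.3 K and ΔS = 33.33 − 35.35 = -2.02 psu (deep − shallow).
−αΔT = 1.921 × 10⁻³; βΔS = -1.4948 × 10⁻³; sum Δρ/ρ₀ = 4.262 × 10⁻⁴.
Δρ/ρ₀ > 0, so Δρ > 0: deeper water is denser → statically stable.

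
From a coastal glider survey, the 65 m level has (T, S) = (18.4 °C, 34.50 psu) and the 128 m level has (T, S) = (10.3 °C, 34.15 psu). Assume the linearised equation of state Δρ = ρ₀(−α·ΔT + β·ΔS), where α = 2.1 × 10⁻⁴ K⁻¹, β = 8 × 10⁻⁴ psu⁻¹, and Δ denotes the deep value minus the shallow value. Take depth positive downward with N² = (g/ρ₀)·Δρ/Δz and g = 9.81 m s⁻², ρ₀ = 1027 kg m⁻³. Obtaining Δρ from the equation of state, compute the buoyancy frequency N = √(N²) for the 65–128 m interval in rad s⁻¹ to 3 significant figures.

0.0149 rad s⁻¹

ΔT = -8.1 K, ΔS = -0.35 psu (deep − shallow).
Δρ/ρ₀ = −αΔT + βΔS = 1.701 × 10⁻³ − 2.80 × 10⁻⁴ = 1.421 × 10⁻³, so Δρ ≈ 1.459 kg m⁻³.
N² = (g/ρ₀)·Δρ/Δz = g·(Δρ/ρ₀)/Δz = 9.81 × 1.421 × 10⁻³ / 63 = 2.2127 × 10⁻⁴ s⁻².
N = √(2.2127 × 10⁻⁴) = 0.014875 rad s⁻¹ ≈ 0.0149 rad s⁻¹.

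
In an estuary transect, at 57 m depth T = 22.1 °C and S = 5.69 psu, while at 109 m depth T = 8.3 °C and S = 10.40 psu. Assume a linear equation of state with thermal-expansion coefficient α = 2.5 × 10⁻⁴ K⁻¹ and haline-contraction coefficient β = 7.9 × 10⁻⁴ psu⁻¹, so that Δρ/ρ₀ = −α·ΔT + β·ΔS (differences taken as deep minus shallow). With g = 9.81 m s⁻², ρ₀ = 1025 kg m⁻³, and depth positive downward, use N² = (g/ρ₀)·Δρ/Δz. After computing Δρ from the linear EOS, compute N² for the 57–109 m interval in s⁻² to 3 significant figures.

1.35 × 10⁻³ s⁻²

ΔT = -13.8 K, ΔS = +4.71 psu (deep − shallow).
Δρ/ρ₀ = −αΔT + βΔS = 3.45 × 10⁻³ + 3.7209 × 10⁻³ = 7.1709 × 10⁻³, so Δρ ≈ 7.350 kg m⁻³.
N² = (g/ρ₀)·Δρ/Δz = g·(Δρ/ρ₀)/Δz = 9.81 × 7.1709 × 10⁻³ / 52 = 1.3528 × 10⁻³ s⁻² ≈ 1.35 × 10⁻³ s⁻².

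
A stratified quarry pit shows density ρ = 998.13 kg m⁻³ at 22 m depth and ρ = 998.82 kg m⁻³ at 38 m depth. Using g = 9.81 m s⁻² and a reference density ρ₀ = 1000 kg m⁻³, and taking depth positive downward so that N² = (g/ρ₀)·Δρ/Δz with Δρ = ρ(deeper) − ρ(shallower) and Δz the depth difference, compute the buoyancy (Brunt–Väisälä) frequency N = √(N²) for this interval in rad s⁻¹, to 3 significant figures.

0.0206 rad s⁻¹

Δρ = 998.82 − 998.13 = 0.69 kg m⁻³ over Δz = 38 − 22 = 16 m.
N² = (9.81/1000) × (0.69/16) = 4.2306 × 10⁻⁴ s⁻².
N = √(4.2306 × 10⁻⁴) = 0.020568 rad s⁻¹ ≈ 0.0206 rad s⁻¹.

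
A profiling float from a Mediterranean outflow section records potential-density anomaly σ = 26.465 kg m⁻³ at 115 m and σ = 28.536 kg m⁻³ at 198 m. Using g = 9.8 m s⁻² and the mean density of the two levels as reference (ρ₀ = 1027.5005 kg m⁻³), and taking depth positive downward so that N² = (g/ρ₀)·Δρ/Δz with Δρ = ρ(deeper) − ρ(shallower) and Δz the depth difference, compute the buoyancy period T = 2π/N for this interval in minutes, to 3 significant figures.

6.79 min

Δρ = 1028.536 − 1026.465 = 2.071 kg m⁻³ over Δz = 198 − 115 = 83 m.
N² = (9.8/1027.5005) × (2.071/83) = 2.3798 × 10⁻⁴ s⁻².
N = √(2.3798 × 10⁻⁴) = 0.015427 rad s⁻¹, so T = 2π/N = 407.28 s = 6.7880 min ≈ 6.79 min.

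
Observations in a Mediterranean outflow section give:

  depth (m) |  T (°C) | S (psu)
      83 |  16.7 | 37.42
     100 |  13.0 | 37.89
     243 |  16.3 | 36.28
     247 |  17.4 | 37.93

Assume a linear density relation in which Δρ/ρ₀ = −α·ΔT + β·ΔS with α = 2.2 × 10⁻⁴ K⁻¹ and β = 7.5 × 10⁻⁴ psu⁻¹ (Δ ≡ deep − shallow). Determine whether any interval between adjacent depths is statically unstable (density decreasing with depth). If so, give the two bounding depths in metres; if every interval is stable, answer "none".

100–243 m

Evaluate Δρ/ρ₀ = −αΔT + βΔS across each adjacent pair:
  83–100 m: −αΔT+βΔS = −(2.2 × 10⁻⁴)(-3.7)+(7.5 × 10⁻⁴)(+0.47) = 1.2 × 10⁻³ → stable
  100–243 m: −αΔT+βΔS = −(2.2 × 10⁻⁴)(+3.3)+(7.5 × 10⁻⁴)(-1.61) = -1.9 × 10⁻³ → UNSTABLE
  243–247 m: −αΔT+βΔS = −(2.2 × 10⁻⁴)(+1.1)+(7.5 × 10⁻⁴)(+1.65) = 1.0 × 10⁻³ → stable
The 100–243 m interval has Δρ < 0: lighter water underlies denser water.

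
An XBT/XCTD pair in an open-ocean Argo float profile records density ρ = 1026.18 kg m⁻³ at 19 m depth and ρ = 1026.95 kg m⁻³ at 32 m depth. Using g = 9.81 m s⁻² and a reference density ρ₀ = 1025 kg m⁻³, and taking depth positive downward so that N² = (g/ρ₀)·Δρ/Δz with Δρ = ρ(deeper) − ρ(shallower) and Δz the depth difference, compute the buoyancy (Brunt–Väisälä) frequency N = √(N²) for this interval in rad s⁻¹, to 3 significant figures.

Δρ = 1026.95 − 1026.18 = 0.77 kg m⁻³ over Δz = 32 − 19 = 13 m.
N² = (9.81/1025) × (0.77/13) = 5.6688 × 10⁻⁴ s⁻².
N = √(5.6688 × 10⁻⁴) = 0.023809 rad s⁻¹ ≈ 0.0238 rad s⁻¹.

0.0238 rad s⁻¹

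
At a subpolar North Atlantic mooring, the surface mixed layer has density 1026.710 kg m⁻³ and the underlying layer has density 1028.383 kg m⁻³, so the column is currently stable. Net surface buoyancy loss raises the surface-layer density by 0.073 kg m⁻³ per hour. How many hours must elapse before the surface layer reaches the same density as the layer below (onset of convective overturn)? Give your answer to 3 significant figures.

Density deficit of the surface layer: 1028.383 − 1026.710 = 1.673 kg m⁻³.
Required change = 1.673 / 0.073 = 22.9 hours.

22.9 hours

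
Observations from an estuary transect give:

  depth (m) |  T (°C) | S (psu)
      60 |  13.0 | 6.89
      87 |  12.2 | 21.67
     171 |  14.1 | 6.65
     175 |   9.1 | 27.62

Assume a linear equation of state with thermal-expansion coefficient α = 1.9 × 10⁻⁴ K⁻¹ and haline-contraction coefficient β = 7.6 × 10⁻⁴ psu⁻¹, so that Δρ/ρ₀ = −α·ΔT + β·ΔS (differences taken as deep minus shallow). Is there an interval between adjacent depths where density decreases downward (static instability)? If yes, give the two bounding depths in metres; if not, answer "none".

87–171 m

Evaluate Δρ/ρ₀ = −αΔT + βΔS across each adjacent pair:
  60–87 m: −αΔT+βΔS = −(1.9 × 10⁻⁴)(-0.8)+(7.6 × 10⁻⁴)(+14.78) = 0.011 → stable
  87–171 m: −αΔT+βΔS = −(1.9 × 10⁻⁴)(+1.9)+(7.6 × 10⁻⁴)(-15.02) = -0.012 → UNSTABLE
  171–175 m: −αΔT+βΔS = −(1.9 × 10⁻⁴)(-5.0)+(7.6 × 10⁻⁴)(+20.97) = 0.017 → stable
The 87–171 m interval has Δρ < 0: lighter water underlies denser water.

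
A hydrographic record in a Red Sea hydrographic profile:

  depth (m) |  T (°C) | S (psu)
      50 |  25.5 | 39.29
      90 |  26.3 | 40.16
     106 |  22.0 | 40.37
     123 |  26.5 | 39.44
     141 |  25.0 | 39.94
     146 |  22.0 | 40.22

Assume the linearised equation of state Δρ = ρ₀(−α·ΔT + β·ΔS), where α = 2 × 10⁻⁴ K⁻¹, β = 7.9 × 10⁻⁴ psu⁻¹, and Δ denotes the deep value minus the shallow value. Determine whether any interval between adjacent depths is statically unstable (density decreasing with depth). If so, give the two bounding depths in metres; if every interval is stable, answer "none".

106–123 m

Evaluate Δρ/ρ₀ = −αΔT + βΔS across each adjacent pair:
  50–90 m: −αΔT+βΔS = −(2 × 10⁻⁴)(+0.8)+(7.9 × 10⁻⁴)(+0.87) = 5.3 × 10⁻⁴ → stable
  90–106 m: −αΔT+βΔS = −(2 × 10⁻⁴)(-4.3)+(7.9 × 10⁻⁴)(+0.21) = 1.0 × 10⁻³ → stable
  106–123 m: −αΔT+βΔS = −(2 × 10⁻⁴)(+4.5)+(7.9 × 10⁻⁴)(-0.93) = -1.6 × 10⁻³ → UNSTABLE
  123–141 m: −αΔT+βΔS = −(2 × 10⁻⁴)(-1.5)+(7.9 × 10⁻⁴)(+0.50) = 7.0 × 10⁻⁴ → stable
  141–146 m: −αΔT+βΔS = −(2 × 10⁻⁴)(-3.0)+(7.9 × 10⁻⁴)(+0.28) = 8.2 × 10⁻⁴ → stable
The 106–123 m interval has Δρ < 0: lighter water underlies denser water.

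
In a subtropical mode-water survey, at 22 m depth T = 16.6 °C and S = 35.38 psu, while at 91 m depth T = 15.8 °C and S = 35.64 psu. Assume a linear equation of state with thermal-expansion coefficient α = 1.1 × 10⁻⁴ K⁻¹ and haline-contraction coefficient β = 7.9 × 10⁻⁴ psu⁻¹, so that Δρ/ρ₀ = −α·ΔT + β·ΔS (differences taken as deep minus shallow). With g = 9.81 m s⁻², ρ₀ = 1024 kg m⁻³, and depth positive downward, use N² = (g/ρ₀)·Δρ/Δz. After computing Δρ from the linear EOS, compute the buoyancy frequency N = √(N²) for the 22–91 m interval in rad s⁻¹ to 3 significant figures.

6.46 × 10⁻³ rad s⁻¹

ΔT = -0.8 K, ΔS = +0.26 psu (deep − shallow).
Δρ/ρ₀ = −αΔT + βΔS = 8.80 × 10⁻⁵ + 2.054 × 10⁻⁴ = 2.934 × 10⁻⁴, so Δρ ≈ 0.3004 kg m⁻³.
N² = (g/ρ₀)·Δρ/Δz = g·(Δρ/ρ₀)/Δz = 9.81 × 2.934 × 10⁻⁴ / 69 = 4.1714 × 10⁻⁵ s⁻².
N = √(4.1714 × 10⁻⁵) = 6.4586 × 10⁻³ rad s⁻¹ ≈ 6.46 × 10⁻³ rad s⁻¹.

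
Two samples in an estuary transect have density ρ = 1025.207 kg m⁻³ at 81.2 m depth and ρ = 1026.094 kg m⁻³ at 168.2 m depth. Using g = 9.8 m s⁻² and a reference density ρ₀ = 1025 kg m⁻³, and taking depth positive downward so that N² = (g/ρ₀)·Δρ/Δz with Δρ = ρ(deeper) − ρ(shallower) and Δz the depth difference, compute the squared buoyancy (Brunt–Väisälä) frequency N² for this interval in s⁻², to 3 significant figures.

9.75 × 10⁻⁵ s⁻²

Δρ = 1026.094 − 1025.207 = 0.887 kg m⁻³ over Δz = 168.2 − 81.2 = 87 m.
N² = (9.8/1025) × (0.887/87) = 9.7478 × 10⁻⁵ s⁻² ≈ 9.75 × 10⁻⁵ s⁻².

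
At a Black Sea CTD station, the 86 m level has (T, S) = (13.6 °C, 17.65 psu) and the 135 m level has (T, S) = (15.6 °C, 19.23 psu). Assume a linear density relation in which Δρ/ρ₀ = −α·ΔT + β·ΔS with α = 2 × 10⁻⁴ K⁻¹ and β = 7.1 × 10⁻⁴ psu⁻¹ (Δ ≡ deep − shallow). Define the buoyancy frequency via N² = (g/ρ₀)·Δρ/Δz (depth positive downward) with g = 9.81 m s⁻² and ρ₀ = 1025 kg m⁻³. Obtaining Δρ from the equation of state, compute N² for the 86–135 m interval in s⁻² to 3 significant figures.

1.45 × 10⁻⁴ s⁻²

ΔT = +2.0 K, ΔS = +1.58 psu (deep − shallow).
Δρ/ρ₀ = −αΔT + βΔS = -4.00 × 10⁻⁴ + 1.1218 × 10⁻³ = 7.218 × 10⁻⁴, so Δρ ≈ 0.7398 kg m⁻³.
N² = (g/ρ₀)·Δρ/Δz = g·(Δρ/ρ₀)/Δz = 9.81 × 7.218 × 10⁻⁴ / 49 = 1.4451 × 10⁻⁴ s⁻² ≈ 1.45 × 10⁻⁴ s⁻².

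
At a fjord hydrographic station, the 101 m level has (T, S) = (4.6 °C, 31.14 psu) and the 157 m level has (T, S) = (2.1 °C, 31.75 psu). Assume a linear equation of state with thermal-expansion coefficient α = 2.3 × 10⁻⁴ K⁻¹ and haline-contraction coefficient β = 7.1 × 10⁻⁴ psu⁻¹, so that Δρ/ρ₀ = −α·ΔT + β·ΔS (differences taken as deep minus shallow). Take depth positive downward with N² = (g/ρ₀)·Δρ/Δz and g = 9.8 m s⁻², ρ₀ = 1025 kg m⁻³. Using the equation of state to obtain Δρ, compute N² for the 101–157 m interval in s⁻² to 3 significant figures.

ΔT = -2.5 K, ΔS = +0.61 psu (deep − shallow).
Δρ/ρ₀ = −αΔT + βΔS = 5.75 × 10⁻⁴ + 4.331 × 10⁻⁴ = 1.0081 × 10⁻³, so Δρ ≈ 1.033 kg m⁻³.
N² = (g/ρ₀)·Δρ/Δz = g·(Δρ/ρ₀)/Δz = 9.8 × 1.0081 × 10⁻³ / 56 = 1.7642 × 10⁻⁴ s⁻² ≈ 1.76 × 10⁻⁴ s⁻².

1.76 × 10⁻⁴ s⁻²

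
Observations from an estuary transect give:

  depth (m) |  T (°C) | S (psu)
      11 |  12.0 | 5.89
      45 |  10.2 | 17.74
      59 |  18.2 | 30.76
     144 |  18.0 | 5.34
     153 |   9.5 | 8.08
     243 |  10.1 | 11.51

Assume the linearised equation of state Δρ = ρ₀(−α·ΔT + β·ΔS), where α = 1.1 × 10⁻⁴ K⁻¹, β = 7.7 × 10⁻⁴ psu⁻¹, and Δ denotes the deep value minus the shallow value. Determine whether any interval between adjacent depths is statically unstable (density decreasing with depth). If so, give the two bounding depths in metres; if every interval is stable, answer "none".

Evaluate Δρ/ρ₀ = −αΔT + βΔS across each adjacent pair:
  11–45 m: −αΔT+βΔS = −(1.1 × 10⁻⁴)(-1.8)+(7.7 × 10⁻⁴)(+11.85) = 9.3 × 10⁻³ → stable
  45–59 m: −αΔT+βΔS = −(1.1 × 10⁻⁴)(+8.0)+(7.7 × 10⁻⁴)(+13.02) = 9.1 × 10⁻³ → stable
  59–144 m: −αΔT+βΔS = −(1.1 × 10⁻⁴)(-0.2)+(7.7 × 10⁻⁴)(-25.42) = -0.020 → UNSTABLE
  144–153 m: −αΔT+βΔS = −(1.1 × 10⁻⁴)(-8.5)+(7.7 × 10⁻⁴)(+2.74) = 3.0 × 10⁻³ → stable
  153–243 m: −αΔT+βΔS = −(1.1 × 10⁻⁴)(+0.6)+(7.7 × 10⁻⁴)(+3.43) = 2.6 × 10⁻³ → stable
The 59–144 m interval has Δρ < 0: lighter water underlies denser water.

59–144 m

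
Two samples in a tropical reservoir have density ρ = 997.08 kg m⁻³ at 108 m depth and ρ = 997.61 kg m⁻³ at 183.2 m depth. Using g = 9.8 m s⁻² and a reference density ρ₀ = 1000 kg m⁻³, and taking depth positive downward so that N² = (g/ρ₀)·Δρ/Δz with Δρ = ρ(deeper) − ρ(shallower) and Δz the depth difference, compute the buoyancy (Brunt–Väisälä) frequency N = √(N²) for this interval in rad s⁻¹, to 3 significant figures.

Δρ = 997.61 − 997.08 = 0.53 kg m⁻³ over Δz = 183.2 − 108 = 75.2 m.
N² = (9.8/1000) × (0.53/75.2) = 6.9069 × 10⁻⁵ s⁻².
N = √(6.9069 × 10⁻⁵) = 8.3108 × 10⁻³ rad s⁻¹ ≈ 8.31 × 10⁻³ rad s⁻¹.

8.31 × 10⁻³ rad s⁻¹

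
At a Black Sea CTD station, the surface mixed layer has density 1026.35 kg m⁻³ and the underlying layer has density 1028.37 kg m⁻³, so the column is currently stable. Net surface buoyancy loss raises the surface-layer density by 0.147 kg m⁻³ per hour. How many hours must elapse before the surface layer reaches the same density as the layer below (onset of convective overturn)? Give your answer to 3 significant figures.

Density deficit of the surface layer: 1028.37 − 1026.35 = 2.02 kg m⁻³.
Required change = 2.02 / 0.147 = 13.7 hours.

13.7 hours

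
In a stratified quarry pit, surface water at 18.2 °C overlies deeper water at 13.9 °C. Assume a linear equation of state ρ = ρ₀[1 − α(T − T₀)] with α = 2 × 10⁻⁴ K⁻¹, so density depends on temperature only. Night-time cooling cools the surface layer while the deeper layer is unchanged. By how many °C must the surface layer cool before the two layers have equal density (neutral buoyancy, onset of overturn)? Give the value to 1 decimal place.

With temperature the only control, equal density requires T_surf′ = T_deep.
T_surf′ = 13.9 °C.
Cooling required: 18.2 − 13.9 = 4.3 °C.

4.3 °C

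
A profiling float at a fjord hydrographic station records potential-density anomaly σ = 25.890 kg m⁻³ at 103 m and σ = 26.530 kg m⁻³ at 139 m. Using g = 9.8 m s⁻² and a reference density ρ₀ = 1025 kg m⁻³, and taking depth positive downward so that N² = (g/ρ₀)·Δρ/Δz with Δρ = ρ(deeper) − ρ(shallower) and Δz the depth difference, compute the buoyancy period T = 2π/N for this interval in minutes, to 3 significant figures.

Δρ = 1026.530 − 1025.890 = 0.640 kg m⁻³ over Δz = 139 − 103 = 36 m.
N² = (9.8/1025) × (0.640/36) = 1.6997 × 10⁻⁴ s⁻².
N = √(1.6997 × 10⁻⁴) = 0.013037 rad s⁻¹, so T = 2π/N = 481.95 s = 8.0325 min ≈ 8.03 min.

8.03 min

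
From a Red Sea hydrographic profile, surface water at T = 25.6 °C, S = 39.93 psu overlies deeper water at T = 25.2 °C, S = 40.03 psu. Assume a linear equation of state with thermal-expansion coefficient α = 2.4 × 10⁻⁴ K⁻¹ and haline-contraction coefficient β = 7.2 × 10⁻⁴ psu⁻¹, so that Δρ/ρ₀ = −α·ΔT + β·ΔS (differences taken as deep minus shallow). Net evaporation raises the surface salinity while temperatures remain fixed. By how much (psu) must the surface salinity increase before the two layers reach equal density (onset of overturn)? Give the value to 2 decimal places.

0.23 psu

Neutral buoyancy requires −α(T_deep − T_surf) + β(S_deep − S_surf′) = 0.
S_surf′ = S_deep − (α/β)·ΔT = 40.03 − (2.4 × 10⁻⁴/7.2 × 10⁻⁴)·(-0.4) = 40.1633 psu.
Increase required: 40.1633 − 39.93 = 0.2333 psu.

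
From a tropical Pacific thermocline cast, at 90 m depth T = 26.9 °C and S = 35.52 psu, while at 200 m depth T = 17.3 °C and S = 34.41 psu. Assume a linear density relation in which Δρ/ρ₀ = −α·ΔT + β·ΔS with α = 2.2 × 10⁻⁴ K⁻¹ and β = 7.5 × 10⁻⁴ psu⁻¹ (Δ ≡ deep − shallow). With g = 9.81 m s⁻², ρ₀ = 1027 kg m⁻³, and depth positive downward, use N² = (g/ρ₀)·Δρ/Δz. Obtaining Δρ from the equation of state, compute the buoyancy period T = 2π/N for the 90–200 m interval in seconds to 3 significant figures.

588 s

ΔT = -9.6 K, ΔS = -1.11 psu (deep − shallow).
Δρ/ρ₀ = −αΔT + βΔS = 2.112 × 10⁻³ − 8.325 × 10⁻⁴ = 1.2795 × 10⁻³, so Δρ ≈ 1.314 kg m⁻³.
N² = (g/ρ₀)·Δρ/Δz = g·(Δρ/ρ₀)/Δz = 9.81 × 1.2795 × 10⁻³ / 110 = 1.1411 × 10⁻⁴ s⁻².
N = √(1.1411 × 10⁻⁴) = 0.010682 rad s⁻¹ → T = 2π/N = 588.20 s ≈ 588 s.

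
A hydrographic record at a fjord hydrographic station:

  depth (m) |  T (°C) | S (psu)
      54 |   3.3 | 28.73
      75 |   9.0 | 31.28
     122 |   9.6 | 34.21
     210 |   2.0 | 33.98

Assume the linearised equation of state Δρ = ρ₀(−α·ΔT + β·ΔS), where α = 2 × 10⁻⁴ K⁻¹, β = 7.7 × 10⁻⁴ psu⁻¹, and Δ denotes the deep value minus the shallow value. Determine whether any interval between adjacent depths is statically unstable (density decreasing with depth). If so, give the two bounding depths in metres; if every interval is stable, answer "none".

none

Evaluate Δρ/ρ₀ = −αΔT + βΔS across each adjacent pair:
  54–75 m: −αΔT+βΔS = −(2 × 10⁻⁴)(+5.7)+(7.7 × 10⁻⁴)(+2.55) = 8.2 × 10⁻⁴ → stable
  75–122 m: −αΔT+βΔS = −(2 × 10⁻⁴)(+0.6)+(7.7 × 10⁻⁴)(+2.93) = 2.1 × 10⁻³ → stable
  122–210 m: −αΔT+βΔS = −(2 × 10⁻⁴)(-7.6)+(7.7 × 10⁻⁴)(-0.23) = 1.3 × 10⁻³ → stable
Every interval has Δρ > 0: the column is stably stratified throughout.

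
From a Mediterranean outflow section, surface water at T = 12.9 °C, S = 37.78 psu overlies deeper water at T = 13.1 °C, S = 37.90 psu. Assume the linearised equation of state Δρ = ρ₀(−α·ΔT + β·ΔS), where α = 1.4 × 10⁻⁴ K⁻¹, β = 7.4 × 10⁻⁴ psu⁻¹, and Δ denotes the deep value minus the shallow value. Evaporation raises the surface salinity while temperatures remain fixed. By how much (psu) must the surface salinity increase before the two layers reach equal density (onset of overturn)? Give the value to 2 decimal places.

0.08 psu

Neutral buoyancy requires −α(T_deep − T_surf) + β(S_deep − S_surf′) = 0.
S_surf′ = S_deep − (α/β)·ΔT = 37.90 − (1.4 × 10⁻⁴/7.4 × 10⁻⁴)·(+0.2) = 37.8622 psu.
Increase required: 37.8622 − 37.78 = 0.0822 psu.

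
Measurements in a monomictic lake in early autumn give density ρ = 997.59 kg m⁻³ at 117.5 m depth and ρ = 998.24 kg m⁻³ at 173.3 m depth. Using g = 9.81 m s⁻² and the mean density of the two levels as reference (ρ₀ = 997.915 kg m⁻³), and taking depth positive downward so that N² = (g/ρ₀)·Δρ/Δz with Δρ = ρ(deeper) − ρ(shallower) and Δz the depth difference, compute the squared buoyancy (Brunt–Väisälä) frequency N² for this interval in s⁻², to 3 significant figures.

Δρ = 998.24 − 997.59 = 0.65 kg m⁻³ over Δz = 173.3 − 117.5 = 55.8 m.
N² = (9.81/997.915) × (0.65/55.8) = 1.1451 × 10⁻⁴ s⁻² ≈ 1.15 × 10⁻⁴ s⁻².

1.15 × 10⁻⁴ s⁻²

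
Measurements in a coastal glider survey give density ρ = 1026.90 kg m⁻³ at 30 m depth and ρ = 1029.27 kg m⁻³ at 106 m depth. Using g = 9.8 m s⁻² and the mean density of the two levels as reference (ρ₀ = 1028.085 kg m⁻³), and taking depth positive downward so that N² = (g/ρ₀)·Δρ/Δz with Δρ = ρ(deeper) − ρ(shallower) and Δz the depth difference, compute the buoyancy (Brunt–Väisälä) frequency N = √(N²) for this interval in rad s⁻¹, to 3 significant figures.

Δρ = 1029.27 − 1026.90 = 2.37 kg m⁻³ over Δz = 106 − 30 = 76 m.
N² = (9.8/1028.085) × (2.37/76) = 2.9726 × 10⁻⁴ s⁻².
N = √(2.9726 × 10⁻⁴) = 0.017241 rad s⁻¹ ≈ 0.0172 rad s⁻¹.
N² > 0, so the interval is statically stable.

0.0172 rad s⁻¹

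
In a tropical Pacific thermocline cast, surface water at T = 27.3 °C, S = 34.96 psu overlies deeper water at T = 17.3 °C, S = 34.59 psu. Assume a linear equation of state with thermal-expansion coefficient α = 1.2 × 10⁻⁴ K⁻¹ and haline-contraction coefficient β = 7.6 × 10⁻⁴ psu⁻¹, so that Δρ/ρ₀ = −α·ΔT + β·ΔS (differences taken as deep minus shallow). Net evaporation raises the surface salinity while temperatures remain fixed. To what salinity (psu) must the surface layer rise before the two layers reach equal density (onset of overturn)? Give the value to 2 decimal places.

Neutral buoyancy requires −α(T_deep − T_surf) + β(S_deep − S_surf′) = 0.
S_surf′ = S_deep − (α/β)·ΔT = 34.59 − (1.2 × 10⁻⁴/7.6 × 10⁻⁴)·(-10.0) = 36.1689 psu.
Increase required: 36.1689 − 34.96 = 1.2089 psu.

36.17 psu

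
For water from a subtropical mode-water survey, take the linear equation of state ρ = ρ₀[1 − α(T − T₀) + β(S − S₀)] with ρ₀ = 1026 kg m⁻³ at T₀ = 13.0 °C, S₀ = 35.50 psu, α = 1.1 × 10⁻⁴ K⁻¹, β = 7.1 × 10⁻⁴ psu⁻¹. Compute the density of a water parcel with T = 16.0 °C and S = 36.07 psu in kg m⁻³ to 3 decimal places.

1026.077 kg m⁻³

T − T₀ = +3.0 K, S − S₀ = +0.57 psu.
Bracket = 1 − α·(+3.0) + β·(+0.57) = 1 + (7.47 × 10⁻⁵) = 1.0000747.
ρ = 1026 × 1.0000747 = 1026.077 kg m⁻³.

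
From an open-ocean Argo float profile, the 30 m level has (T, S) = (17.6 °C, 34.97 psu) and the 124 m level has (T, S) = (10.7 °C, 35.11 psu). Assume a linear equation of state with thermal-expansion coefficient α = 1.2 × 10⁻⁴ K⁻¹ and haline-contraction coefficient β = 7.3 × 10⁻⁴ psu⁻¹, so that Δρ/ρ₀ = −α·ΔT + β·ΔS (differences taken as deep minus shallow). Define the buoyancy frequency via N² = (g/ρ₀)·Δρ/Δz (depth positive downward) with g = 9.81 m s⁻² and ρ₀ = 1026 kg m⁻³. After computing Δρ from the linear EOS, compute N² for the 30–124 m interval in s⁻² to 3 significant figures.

ΔT = -6.9 K, ΔS = +0.14 psu (deep − shallow).
Δρ/ρ₀ = −αΔT + βΔS = 8.28 × 10⁻⁴ + 1.022 × 10⁻⁴ = 9.302 × 10⁻⁴, so Δρ ≈ 0.9544 kg m⁻³.
N² = (g/ρ₀)·Δρ/Δz = g·(Δρ/ρ₀)/Δz = 9.81 × 9.302 × 10⁻⁴ / 94 = 9.7077 × 10⁻⁵ s⁻² ≈ 9.71 × 10⁻⁵ s⁻².

9.71 × 10⁻⁵ s⁻²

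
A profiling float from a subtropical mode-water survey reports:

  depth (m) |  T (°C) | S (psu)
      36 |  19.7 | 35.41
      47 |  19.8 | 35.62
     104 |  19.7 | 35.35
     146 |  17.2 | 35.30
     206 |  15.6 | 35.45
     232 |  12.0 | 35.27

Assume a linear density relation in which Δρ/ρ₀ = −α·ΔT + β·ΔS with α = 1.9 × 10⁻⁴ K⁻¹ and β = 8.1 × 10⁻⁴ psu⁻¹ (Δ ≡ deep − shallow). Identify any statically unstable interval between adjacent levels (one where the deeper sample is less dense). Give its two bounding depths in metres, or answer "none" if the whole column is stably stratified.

Evaluate Δρ/ρ₀ = −αΔT + βΔS across each adjacent pair:
  36–47 m: −αΔT+βΔS = −(1.9 × 10⁻⁴)(+0.1)+(8.1 × 10⁻⁴)(+0.21) = 1.5 × 10⁻⁴ → stable
  47–104 m: −αΔT+βΔS = −(1.9 × 10⁻⁴)(-0.1)+(8.1 × 10⁻⁴)(-0.27) = -2.0 × 10⁻⁴ → UNSTABLE
  104–146 m: −αΔT+βΔS = −(1.9 × 10⁻⁴)(-2.5)+(8.1 × 10⁻⁴)(-0.05) = 4.3 × 10⁻⁴ → stable
  146–206 m: −αΔT+βΔS = −(1.9 × 10⁻⁴)(-1.6)+(8.1 × 10⁻⁴)(+0.15) = 4.3 × 10⁻⁴ → stable
  206–232 m: −αΔT+βΔS = −(1.9 × 10⁻⁴)(-3.6)+(8.1 × 10⁻⁴)(-0.18) = 5.4 × 10⁻⁴ → stable
The 47–104 m interval has Δρ < 0: lighter water underlies denser water.

47–104 m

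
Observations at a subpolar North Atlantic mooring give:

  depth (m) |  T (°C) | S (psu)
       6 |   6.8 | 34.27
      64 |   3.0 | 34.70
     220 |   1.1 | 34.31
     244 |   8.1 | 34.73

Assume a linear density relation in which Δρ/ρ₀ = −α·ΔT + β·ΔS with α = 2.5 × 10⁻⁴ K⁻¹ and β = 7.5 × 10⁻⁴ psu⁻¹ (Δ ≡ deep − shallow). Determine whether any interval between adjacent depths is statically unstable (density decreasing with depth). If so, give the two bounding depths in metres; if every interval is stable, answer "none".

220–244 m

Evaluate Δρ/ρ₀ = −αΔT + βΔS across each adjacent pair:
  6–64 m: −αΔT+βΔS = −(2.5 × 10⁻⁴)(-3.8)+(7.5 × 10⁻⁴)(+0.43) = 1.3 × 10⁻³ → stable
  64–220 m: −αΔT+βΔS = −(2.5 × 10⁻⁴)(-1.9)+(7.5 × 10⁻⁴)(-0.39) = 1.8 × 10⁻⁴ → stable
  220–244 m: −αΔT+βΔS = −(2.5 × 10⁻⁴)(+7.0)+(7.5 × 10⁻⁴)(+0.42) = -1.4 × 10⁻³ → UNSTABLE
The 220–244 m interval has Δρ < 0: lighter water underlies denser water.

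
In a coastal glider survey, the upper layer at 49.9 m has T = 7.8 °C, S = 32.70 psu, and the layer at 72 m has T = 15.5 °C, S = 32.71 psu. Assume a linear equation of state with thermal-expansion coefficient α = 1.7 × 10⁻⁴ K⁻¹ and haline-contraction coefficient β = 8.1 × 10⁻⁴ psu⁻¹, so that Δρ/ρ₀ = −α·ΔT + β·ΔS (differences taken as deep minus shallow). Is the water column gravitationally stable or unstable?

ΔT = 15.5 − 7.8 = +7.7 K and ΔS = 32.71 − 32.70 = +0.01 psu (deep − shallow).
−αΔT = -1.309 × 10⁻³; βΔS = 8.10 × 10⁻⁶; sum Δρ/ρ₀ = -1.3009 × 10⁻³.
Δρ/ρ₀ < 0, so Δρ < 0: deeper water is lighter → statically unstable; the column would overturn.

unstable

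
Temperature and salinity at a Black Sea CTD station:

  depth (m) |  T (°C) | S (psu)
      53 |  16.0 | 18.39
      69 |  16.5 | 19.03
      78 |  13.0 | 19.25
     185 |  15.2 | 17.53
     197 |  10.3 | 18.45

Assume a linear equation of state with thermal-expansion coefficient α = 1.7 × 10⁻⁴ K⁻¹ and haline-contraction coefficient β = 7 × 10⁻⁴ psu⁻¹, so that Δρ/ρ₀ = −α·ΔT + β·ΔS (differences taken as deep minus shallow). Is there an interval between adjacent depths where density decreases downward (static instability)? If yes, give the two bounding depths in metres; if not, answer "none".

Evaluate Δρ/ρ₀ = −αΔT + βΔS across each adjacent pair:
  53–69 m: −αΔT+βΔS = −(1.7 × 10⁻⁴)(+0.5)+(7 × 10⁻⁴)(+0.64) = 3.6 × 10⁻⁴ → stable
  69–78 m: −αΔT+βΔS = −(1.7 × 10⁻⁴)(-3.5)+(7 × 10⁻⁴)(+0.22) = 7.5 × 10⁻⁴ → stable
  78–185 m: −αΔT+βΔS = −(1.7 × 10⁻⁴)(+2.2)+(7 × 10⁻⁴)(-1.72) = -1.6 × 10⁻³ → UNSTABLE
  185–197 m: −αΔT+βΔS = −(1.7 × 10⁻⁴)(-4.9)+(7 × 10⁻⁴)(+0.92) = 1.5 × 10⁻³ → stable
The 78–185 m interval has Δρ < 0: lighter water underlies denser water.

78–185 m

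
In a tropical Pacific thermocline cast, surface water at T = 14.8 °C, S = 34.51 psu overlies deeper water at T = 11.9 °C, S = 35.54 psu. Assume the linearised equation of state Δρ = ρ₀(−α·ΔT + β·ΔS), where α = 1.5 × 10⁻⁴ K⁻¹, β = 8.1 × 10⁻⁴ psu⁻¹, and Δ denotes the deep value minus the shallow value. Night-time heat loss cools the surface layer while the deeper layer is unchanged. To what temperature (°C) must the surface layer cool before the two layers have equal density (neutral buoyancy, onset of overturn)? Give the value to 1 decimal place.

Neutral buoyancy requires Δρ = 0, i.e. −α(T_deep − T_surf′) + β(S_deep − S_surf) = 0.
T_surf′ = T_deep − (β/α)·ΔS = 11.9 − (8.1 × 10⁻⁴/1.5 × 10⁻⁴)·(+1.03) = 6.338 °C.
Cooling required: 14.8 − (6.338) = 8.462 °C.

6.3 °C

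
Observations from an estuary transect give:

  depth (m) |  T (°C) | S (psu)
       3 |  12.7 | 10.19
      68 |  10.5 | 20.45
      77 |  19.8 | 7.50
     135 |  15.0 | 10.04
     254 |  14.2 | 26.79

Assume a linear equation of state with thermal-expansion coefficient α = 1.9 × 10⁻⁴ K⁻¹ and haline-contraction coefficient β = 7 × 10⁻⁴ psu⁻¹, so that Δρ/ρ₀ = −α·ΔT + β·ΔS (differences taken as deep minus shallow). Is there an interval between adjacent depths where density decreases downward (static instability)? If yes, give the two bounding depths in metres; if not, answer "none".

Evaluate Δρ/ρ₀ = −αΔT + βΔS across each adjacent pair:
  3–68 m: −αΔT+βΔS = −(1.9 × 10⁻⁴)(-2.2)+(7 × 10⁻⁴)(+10.26) = 7.6 × 10⁻³ → stable
  68–77 m: −αΔT+βΔS = −(1.9 × 10⁻⁴)(+9.3)+(7 × 10⁻⁴)(-12.95) = -0.011 → UNSTABLE
  77–135 m: −αΔT+βΔS = −(1.9 × 10⁻⁴)(-4.8)+(7 × 10⁻⁴)(+2.54) = 2.7 × 10⁻³ → stable
  135–254 m: −αΔT+βΔS = −(1.9 × 10⁻⁴)(-0.8)+(7 × 10⁻⁴)(+16.75) = 0.012 → stable
The 68–77 m interval has Δρ < 0: lighter water underlies denser water.

68–77 m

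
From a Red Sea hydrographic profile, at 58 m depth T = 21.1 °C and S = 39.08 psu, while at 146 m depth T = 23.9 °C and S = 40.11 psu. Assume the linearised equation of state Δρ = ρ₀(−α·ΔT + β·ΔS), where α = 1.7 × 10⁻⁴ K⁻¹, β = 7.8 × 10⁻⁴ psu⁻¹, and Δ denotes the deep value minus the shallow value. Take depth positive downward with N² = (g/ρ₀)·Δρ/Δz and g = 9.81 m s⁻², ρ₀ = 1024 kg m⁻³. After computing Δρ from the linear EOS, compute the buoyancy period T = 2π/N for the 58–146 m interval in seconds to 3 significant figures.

ΔT = +2.8 K, ΔS = +1.03 psu (deep − shallow).
Δρ/ρ₀ = −αΔT + βΔS = -4.76 × 10⁻⁴ + 8.034 × 10⁻⁴ = 3.274 × 10⁻⁴, so Δρ ≈ 0.3353 kg m⁻³.
N² = (g/ρ₀)·Δρ/Δz = g·(Δρ/ρ₀)/Δz = 9.81 × 3.274 × 10⁻⁴ / 88 = 3.6498 × 10⁻⁵ s⁻².
N = √(3.6498 × 10⁻⁵) = 6.0414 × 10⁻³ rad s⁻¹ → T = 2π/N = 1.0400 × 10³ s ≈ 1.04 × 10³ s.

1.04 × 10³ s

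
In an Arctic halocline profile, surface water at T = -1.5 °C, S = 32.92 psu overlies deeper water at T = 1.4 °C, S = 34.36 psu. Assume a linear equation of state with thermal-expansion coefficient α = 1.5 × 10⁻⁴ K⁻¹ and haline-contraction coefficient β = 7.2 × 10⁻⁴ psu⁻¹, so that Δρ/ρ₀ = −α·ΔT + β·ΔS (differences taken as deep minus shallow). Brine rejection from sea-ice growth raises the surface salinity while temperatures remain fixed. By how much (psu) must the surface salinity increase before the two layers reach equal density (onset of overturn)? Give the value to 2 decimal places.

Neutral buoyancy requires −α(T_deep − T_surf) + β(S_deep − S_surf′) = 0.
S_surf′ = S_deep − (α/β)·ΔT = 34.36 − (1.5 × 10⁻⁴/7.2 × 10⁻⁴)·(+2.9) = 33.7558 psu.
Increase required: 33.7558 − 32.92 = 0.8358 psu.

0.84 psu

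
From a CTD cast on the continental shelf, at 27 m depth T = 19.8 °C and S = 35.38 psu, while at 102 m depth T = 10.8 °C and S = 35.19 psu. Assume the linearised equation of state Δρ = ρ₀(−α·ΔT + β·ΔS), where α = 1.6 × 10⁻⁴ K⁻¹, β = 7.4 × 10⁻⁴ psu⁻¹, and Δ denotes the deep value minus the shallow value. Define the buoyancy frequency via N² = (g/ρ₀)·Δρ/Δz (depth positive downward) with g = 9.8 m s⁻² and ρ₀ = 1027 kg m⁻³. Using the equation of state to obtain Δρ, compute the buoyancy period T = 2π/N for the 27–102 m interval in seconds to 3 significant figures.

482 s

ΔT = -9.0 K, ΔS = -0.19 psu (deep − shallow).
Δρ/ρ₀ = −αΔT + βΔS = 1.44 × 10⁻³ − 1.406 × 10⁻⁴ = 1.2994 × 10⁻³, so Δρ ≈ 1.334 kg m⁻³.
N² = (g/ρ₀)·Δρ/Δz = g·(Δρ/ρ₀)/Δz = 9.8 × 1.2994 × 10⁻³ / 75 = 1.6979 × 10⁻⁴ s⁻².
N = √(1.6979 × 10⁻⁴) = 0.013030 rad s⁻¹ → T = 2π/N = 482.21 s ≈ 482 s.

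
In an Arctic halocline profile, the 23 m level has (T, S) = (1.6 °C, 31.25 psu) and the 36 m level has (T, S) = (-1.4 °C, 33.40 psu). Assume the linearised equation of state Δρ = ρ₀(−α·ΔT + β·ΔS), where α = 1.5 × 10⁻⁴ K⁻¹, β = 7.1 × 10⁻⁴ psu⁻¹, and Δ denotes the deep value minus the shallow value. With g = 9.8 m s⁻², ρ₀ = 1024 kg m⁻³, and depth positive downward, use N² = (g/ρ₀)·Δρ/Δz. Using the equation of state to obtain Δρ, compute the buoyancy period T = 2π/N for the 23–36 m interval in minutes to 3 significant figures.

2.71 min

ΔT = -3.0 K, ΔS = +2.15 psu (deep − shallow).
Δρ/ρ₀ = −αΔT + βΔS = 4.50 × 10⁻⁴ + 1.5265 × 10⁻³ = 1.9765 × 10⁻³, so Δρ ≈ 2.024 kg m⁻³.
N² = (g/ρ₀)·Δρ/Δz = g·(Δρ/ρ₀)/Δz = 9.8 × 1.9765 × 10⁻³ / 13 = 1.4900 × 10⁻³ s⁻².
N = √(1.4900 × 10⁻³) = 0.038601 rad s⁻¹ → T = 2π/N = 162.77 s = 2.7128 min ≈ 2.71 min.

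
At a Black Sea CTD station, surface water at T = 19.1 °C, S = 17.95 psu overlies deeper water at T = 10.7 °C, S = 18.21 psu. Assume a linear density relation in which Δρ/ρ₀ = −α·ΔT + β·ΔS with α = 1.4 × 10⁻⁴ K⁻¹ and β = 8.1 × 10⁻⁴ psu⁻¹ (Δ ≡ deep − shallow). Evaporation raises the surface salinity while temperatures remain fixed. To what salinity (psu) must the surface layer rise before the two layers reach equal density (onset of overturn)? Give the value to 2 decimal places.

19.66 psu

Neutral buoyancy requires −α(T_deep − T_surf) + β(S_deep − S_surf′) = 0.
S_surf′ = S_deep − (α/β)·ΔT = 18.21 − (1.4 × 10⁻⁴/8.1 × 10⁻⁴)·(-8.4) = 19.6619 psu.
Increase required: 19.6619 − 17.95 = 1.7119 psu.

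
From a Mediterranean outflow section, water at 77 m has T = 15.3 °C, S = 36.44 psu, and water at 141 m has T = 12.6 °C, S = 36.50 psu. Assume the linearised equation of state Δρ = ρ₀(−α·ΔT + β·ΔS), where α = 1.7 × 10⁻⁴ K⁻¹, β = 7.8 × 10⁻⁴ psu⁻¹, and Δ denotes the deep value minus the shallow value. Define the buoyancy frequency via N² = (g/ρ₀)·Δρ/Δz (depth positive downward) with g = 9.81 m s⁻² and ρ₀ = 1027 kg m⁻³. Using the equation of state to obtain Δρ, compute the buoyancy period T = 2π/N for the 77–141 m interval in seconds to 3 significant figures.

ΔT = -2.7 K, ΔS = +0.06 psu (deep − shallow).
Δρ/ρ₀ = −αΔT + βΔS = 4.59 × 10⁻⁴ + 4.68 × 10⁻⁵ = 5.058 × 10⁻⁴, so Δρ ≈ 0.5195 kg m⁻³.
N² = (g/ρ₀)·Δρ/Δz = g·(Δρ/ρ₀)/Δz = 9.81 × 5.058 × 10⁻⁴ / 64 = 7.7530 × 10⁻⁵ s⁻².
N = √(7.7530 × 10⁻⁵) = 8.8051 × 10⁻³ rad s⁻¹ → T = 2π/N = 713.58 s ≈ 714 s.

714 s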